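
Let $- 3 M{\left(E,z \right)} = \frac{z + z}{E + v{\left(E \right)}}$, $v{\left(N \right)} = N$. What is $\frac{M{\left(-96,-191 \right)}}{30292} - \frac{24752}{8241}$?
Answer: $- \frac{71980132741}{23965091712} \approx -3.0035$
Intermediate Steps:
$M{\left(E,z \right)} = - \frac{z}{3 E}$ ($M{\left(E,z \right)} = - \frac{\left(z + z\right) \frac{1}{E + E}}{3} = - \frac{2 z \frac{1}{2 E}}{3} = - \frac{z \frac{1}{E}}{3} = - \frac{z}{3 E}$)
$\frac{M{\left(-96,-191 \right)}}{30292} - \frac{24752}{8241} = \frac{\left(- \frac{1}{3}\right) \left(-191\right) \frac{1}{-96}}{30292} - \frac{24752}{8241} = \left(- \frac{1}{3}\right) \left(-191\right) \left(- \frac{1}{96}\right) \frac{1}{30292} - \frac{24752}{8241} = \left(- \frac{191}{288}\right) \frac{1}{30292} - \frac{24752}{8241} = - \frac{191}{8724096} - \frac{24752}{8241} = - \frac{71980132741}{23965091712}$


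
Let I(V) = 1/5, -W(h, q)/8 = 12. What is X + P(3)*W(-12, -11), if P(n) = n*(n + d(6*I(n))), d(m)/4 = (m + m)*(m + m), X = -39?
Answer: -188463/25 ≈ -7538.5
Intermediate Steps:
W(h, q) = -96 (W(h, q) = -8*12 = -96)
I(V) = 1/5
d(m) = 16*m**2 (d(m) = 4*((m + m)*(m + m)) = 4*((2*m)*(2*m)) = 4*(4*m**2) = 16*m**2)
P(n) = n*(576/25 + n) (P(n) = n*(n + 16*(6*(1/5))**2) = n*(n + 16*(6/5)**2) = n*(n + 16*(36/25)) = n*(n + 576/25) = n*(576/25 + n))
X + P(3)*W(-12, -11) = -39 + ((1/25)*3*(576 + 25*3))*(-96) = -39 + ((1/25)*3*(576 + 75))*(-96) = -39 + ((1/25)*3*651)*(-96) = -39 + (1953/25)*(-96) = -39 - 187488/25 = -188463/25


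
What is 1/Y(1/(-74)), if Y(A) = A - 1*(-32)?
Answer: 74/2367 ≈ 0.031263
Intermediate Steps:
Y(A) = 32 + A (Y(A) = A + 32 = 32 + A)
1/Y(1/(-74)) = 1/(32 + 1/(-74)) = 1/(32 - 1/74) = 1/(2367/74) = 74/2367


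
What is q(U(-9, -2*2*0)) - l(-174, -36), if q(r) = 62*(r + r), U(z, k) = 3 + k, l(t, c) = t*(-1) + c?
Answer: 234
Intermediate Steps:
l(t, c) = c - t (l(t, c) = -t + c = c - t)
q(r) = 124*r (q(r) = 62*(2*r) = 124*r)
q(U(-9, -2*2*0)) - l(-174, -36) = 124*(3 - 2*2*0) - (-36 - 1*(-174)) = 124*(3 - 4*0) - (-36 + 174) = 124*(3 + 0) - 1*138 = 124*3 - 138 = 372 - 138 = 234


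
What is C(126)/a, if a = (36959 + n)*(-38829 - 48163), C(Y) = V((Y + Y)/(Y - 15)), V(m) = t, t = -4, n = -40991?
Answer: -1/87687936 ≈ -1.1404e-8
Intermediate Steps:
V(m) = -4
C(Y) = -4
a = 350751744 (a = (36959 - 40991)*(-38829 - 48163) = -4032*(-86992) = 350751744)
C(126)/a = -4/350751744 = -4*1/350751744 = -1/87687936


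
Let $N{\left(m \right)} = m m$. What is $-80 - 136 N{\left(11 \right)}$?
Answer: $-16536$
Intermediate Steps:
$N{\left(m \right)} = m^{2}$
$-80 - 136 N{\left(11 \right)} = -80 - 136 \cdot 11^{2} = -80 - 16456 = -16536$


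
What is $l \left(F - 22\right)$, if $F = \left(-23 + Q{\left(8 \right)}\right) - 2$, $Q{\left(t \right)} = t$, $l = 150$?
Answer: $-5850$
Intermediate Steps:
$F = -17$ ($F = \left(-23 + 8\right) - 2 = -15 - 2 = -17$)
$l \left(F - 22\right) = 150 \left(-17 - 22\right) = 150 \left(-39\right) = -5850$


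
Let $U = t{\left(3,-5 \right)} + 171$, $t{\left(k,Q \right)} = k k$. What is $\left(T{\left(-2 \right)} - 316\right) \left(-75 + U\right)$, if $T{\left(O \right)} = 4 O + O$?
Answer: $-34230$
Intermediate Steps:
$t{\left(k,Q \right)} = k^{2}$
$T{\left(O \right)} = 5 O$
$U = 180$ ($U = 3^{2} + 171 = 9 + 171 = 180$)
$\left(T{\left(-2 \right)} - 316\right) \left(-75 + U\right) = \left(5 \left(-2\right) - 316\right) \left(-75 + 180\right) = \left(-10 - 316\right) 105 = \left(-326\right) 105 = -34230$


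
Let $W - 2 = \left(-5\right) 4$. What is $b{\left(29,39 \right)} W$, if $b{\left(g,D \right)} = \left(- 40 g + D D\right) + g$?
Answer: $-7020$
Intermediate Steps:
$b{\left(g,D \right)} = D^{2} - 39 g$ ($b{\left(g,D \right)} = \left(- 40 g + D^{2}\right) + g = \left(D^{2} - 40 g\right) + g = D^{2} - 39 g$)
$W = -18$ ($W = 2 - 20 = -18$)
$b{\left(29,39 \right)} W = \left(39^{2} - 1131\right) \left(-18\right) = \left(1521 - 1131\right) \left(-18\right) = 390 \left(-18\right) = -7020$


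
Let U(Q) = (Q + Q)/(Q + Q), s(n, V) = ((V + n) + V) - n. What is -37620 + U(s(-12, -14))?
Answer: -37619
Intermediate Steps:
s(n, V) = 2*V (s(n, V) = (n + 2*V) - n = 2*V)
U(Q) = 1 (U(Q) = (2*Q)/((2*Q)) = (2*Q)*(1/(2*Q)) = 1)
-37620 + U(s(-12, -14)) = -37620 + 1 = -37619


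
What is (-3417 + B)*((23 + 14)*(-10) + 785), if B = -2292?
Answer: -2369235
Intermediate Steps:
(-3417 + B)*((23 + 14)*(-10) + 785) = (-3417 - 2292)*((23 + 14)*(-10) + 785) = -5709*(37*(-10) + 785) = -5709*(-370 + 785) = -5709*415 = -2369235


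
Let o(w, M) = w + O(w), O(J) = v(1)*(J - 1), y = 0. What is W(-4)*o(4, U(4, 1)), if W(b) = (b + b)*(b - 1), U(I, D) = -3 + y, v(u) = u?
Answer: 280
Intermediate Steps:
U(I, D) = -3 (U(I, D) = -3 + 0 = -3)
O(J) = -1 + J (O(J) = 1*(J - 1) = 1*(-1 + J) = -1 + J)
o(w, M) = -1 + 2*w (o(w, M) = w + (-1 + w) = -1 + 2*w)
W(b) = 2*b*(-1 + b) (W(b) = (2*b)*(-1 + b) = 2*b*(-1 + b))
W(-4)*o(4, U(4, 1)) = (2*(-4)*(-1 - 4))*(-1 + 2*4) = (2*(-4)*(-5))*(-1 + 8) = 40*7 = 280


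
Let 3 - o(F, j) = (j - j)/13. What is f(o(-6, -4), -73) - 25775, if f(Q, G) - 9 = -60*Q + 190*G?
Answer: -39816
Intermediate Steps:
o(F, j) = 3 (o(F, j) = 3 - (j - j)/13 = 3 - 0/13 = 3 - 1*0 = 3 + 0 = 3)
f(Q, G) = 9 - 60*Q + 190*G (f(Q, G) = 9 + (-60*Q + 190*G) = 9 - 60*Q + 190*G)
f(o(-6, -4), -73) - 25775 = (9 - 60*3 + 190*(-73)) - 25775 = (9 - 180 - 13870) - 25775 = -14041 - 25775 = -39816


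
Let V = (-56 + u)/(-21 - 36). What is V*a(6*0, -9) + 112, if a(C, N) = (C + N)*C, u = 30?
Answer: 112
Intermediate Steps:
V = 26/57 (V = (-56 + 30)/(-21 - 36) = -26/(-57) = -26*(-1/57) = 26/57 ≈ 0.45614)
a(C, N) = C*(C + N)
V*a(6*0, -9) + 112 = 26*((6*0)*(6*0 - 9))/57 + 112 = 26*(0*(0 - 9))/57 + 112 = 26*(0*(-9))/57 + 112 = (26/57)*0 + 112 = 0 + 112 = 112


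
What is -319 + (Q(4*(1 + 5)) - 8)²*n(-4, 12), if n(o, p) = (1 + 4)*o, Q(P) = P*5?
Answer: -251199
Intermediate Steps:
Q(P) = 5*P
n(o, p) = 5*o
-319 + (Q(4*(1 + 5)) - 8)²*n(-4, 12) = -319 + (5*(4*(1 + 5)) - 8)²*(5*(-4)) = -319 + (5*(4*6) - 8)²*(-20) = -319 + (5*24 - 8)²*(-20) = -319 + (120 - 8)²*(-20) = -319 + 112²*(-20) = -319 + 12544*(-20) = -319 - 250880 = -251199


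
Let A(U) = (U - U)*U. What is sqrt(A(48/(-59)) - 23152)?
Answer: 4*I*sqrt(1447) ≈ 152.16*I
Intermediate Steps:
A(U) = 0 (A(U) = 0*U = 0)
sqrt(A(48/(-59)) - 23152) = sqrt(0 - 23152) = sqrt(-23152) = 4*I*sqrt(1447)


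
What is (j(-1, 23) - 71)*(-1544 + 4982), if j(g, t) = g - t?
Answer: -326610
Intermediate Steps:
(j(-1, 23) - 71)*(-1544 + 4982) = ((-1 - 1*23) - 71)*(-1544 + 4982) = ((-1 - 23) - 71)*3438 = (-24 - 71)*3438 = -95*3438 = -326610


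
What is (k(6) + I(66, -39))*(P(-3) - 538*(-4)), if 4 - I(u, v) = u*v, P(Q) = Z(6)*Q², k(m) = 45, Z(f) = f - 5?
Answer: 5668303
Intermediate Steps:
Z(f) = -5 + f
P(Q) = Q² (P(Q) = (-5 + 6)*Q² = 1*Q² = Q²)
I(u, v) = 4 - u*v
(k(6) + I(66, -39))*(P(-3) - 538*(-4)) = (45 + (4 - 1*66*(-39)))*((-3)² - 538*(-4)) = (45 + (4 + 2574))*(9 + 2152) = (45 + 2578)*2161 = 2623*2161 = 5668303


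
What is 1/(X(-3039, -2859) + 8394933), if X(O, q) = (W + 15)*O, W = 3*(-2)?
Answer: 1/8367582 ≈ 1.1951e-7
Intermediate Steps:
W = -6
X(O, q) = 9*O (X(O, q) = (-6 + 15)*O = 9*O)
1/(X(-3039, -2859) + 8394933) = 1/(9*(-3039) + 8394933) = 1/(-27351 + 8394933) = 1/8367582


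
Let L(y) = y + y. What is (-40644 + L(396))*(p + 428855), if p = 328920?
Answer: -30198849300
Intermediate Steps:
L(y) = 2*y
(-40644 + L(396))*(p + 428855) = (-40644 + 2*396)*(328920 + 428855) = (-40644 + 792)*757775 = -39852*757775 = -30198849300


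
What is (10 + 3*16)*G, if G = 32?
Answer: 1856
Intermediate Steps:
(10 + 3*16)*G = (10 + 3*16)*32 = (10 + 48)*32 = 58*32 = 1856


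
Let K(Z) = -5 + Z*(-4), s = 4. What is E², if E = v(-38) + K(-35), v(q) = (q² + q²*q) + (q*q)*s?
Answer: 2257865289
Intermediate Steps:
v(q) = q³ + 5*q² (v(q) = (q² + q²*q) + (q*q)*4 = (q² + q³) + q²*4 = (q² + q³) + 4*q² = q³ + 5*q²)
K(Z) = -5 - 4*Z
E = -47517 (E = (-38)²*(5 - 38) + (-5 - 4*(-35)) = 1444*(-33) + (-5 + 140) = -47652 + 135 = -47517)
E² = (-47517)² = 2257865289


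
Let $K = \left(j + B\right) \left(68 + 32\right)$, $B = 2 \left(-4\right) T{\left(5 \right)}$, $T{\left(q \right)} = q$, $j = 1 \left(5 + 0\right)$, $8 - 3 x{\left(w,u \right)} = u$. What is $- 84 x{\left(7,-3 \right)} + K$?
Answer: $-3808$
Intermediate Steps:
$x{\left(w,u \right)} = \frac{8}{3} - \frac{u}{3}$
$j = 5$ ($j = 1 \cdot 5 = 5$)
$B = -40$ ($B = 2 \left(-4\right) 5 = \left(-8\right) 5 = -40$)
$K = -3500$ ($K = \left(5 - 40\right) \left(68 + 32\right) = \left(-35\right) 100 = -3500$)
$- 84 x{\left(7,-3 \right)} + K = - 84 \left(\frac{8}{3} - -1\right) - 3500 = - 84 \left(\frac{8}{3} + 1\right) - 3500 = \left(-84\right) \frac{11}{3} - 3500 = -308 - 3500 = -3808$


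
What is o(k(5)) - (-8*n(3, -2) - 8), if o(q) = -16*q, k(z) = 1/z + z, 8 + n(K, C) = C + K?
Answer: -656/5 ≈ -131.20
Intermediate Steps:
n(K, C) = -8 + C + K (n(K, C) = -8 + (C + K) = -8 + C + K)
k(z) = z + 1/z (k(z) = 1/z + z = z + 1/z)
o(k(5)) - (-8*n(3, -2) - 8) = -16*(5 + 1/5) - (-8*(-8 - 2 + 3) - 8) = -16*(5 + ⅕) - (-8*(-7) - 8) = -16*26/5 - (56 - 8) = -416/5 - 1*48 = -416/5 - 48 = -656/5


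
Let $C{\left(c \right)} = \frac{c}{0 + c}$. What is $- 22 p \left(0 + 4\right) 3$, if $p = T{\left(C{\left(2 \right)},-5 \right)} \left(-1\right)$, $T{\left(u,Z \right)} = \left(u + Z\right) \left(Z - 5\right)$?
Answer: $10560$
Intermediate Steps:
$C{\left(c \right)} = 1$ ($C{\left(c \right)} = \frac{c}{c} = 1$)
$T{\left(u,Z \right)} = \left(-5 + Z\right) \left(Z + u\right)$ ($T{\left(u,Z \right)} = \left(Z + u\right) \left(-5 + Z\right) = \left(-5 + Z\right) \left(Z + u\right)$)
$p = -40$ ($p = \left(\left(-5\right)^{2} - -25 - 5 - 5\right) \left(-1\right) = \left(25 + 25 - 5 - 5\right) \left(-1\right) = 40 \left(-1\right) = -40$)
$- 22 p \left(0 + 4\right) 3 = \left(-22\right) \left(-40\right) \left(0 + 4\right) 3 = 880 \cdot 4 \cdot 3 = 880 \cdot 12 = 10560$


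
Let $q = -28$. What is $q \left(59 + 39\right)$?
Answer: $-2744$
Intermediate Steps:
$q \left(59 + 39\right) = - 28 \left(59 + 39\right) = \left(-28\right) 98 = -2744$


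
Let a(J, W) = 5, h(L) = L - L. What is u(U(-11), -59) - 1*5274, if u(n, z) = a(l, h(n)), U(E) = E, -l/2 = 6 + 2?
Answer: -5269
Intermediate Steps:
l = -16 (l = -2*(6 + 2) = -2*8 = -16)
h(L) = 0
u(n, z) = 5
u(U(-11), -59) - 1*5274 = 5 - 1*5274 = 5 - 5274 = -5269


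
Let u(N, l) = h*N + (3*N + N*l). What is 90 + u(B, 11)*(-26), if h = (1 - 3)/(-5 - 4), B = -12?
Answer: 13582/3 ≈ 4527.3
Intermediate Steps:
h = 2/9 (h = -2/(-9) = -2*(-1/9) = 2/9 ≈ 0.22222)
u(N, l) = 29*N/9 + N*l (u(N, l) = 2*N/9 + (3*N + N*l) = 29*N/9 + N*l)
90 + u(B, 11)*(-26) = 90 + ((1/9)*(-12)*(29 + 9*11))*(-26) = 90 + ((1/9)*(-12)*(29 + 99))*(-26) = 90 + ((1/9)*(-12)*128)*(-26) = 90 - 512/3*(-26) = 90 + 13312/3 = 13582/3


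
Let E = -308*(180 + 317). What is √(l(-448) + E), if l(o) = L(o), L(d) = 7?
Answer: I*√153069 ≈ 391.24*I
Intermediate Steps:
l(o) = 7
E = -153076 (E = -308*497 = -153076)
√(l(-448) + E) = √(7 - 153076) = √(-153069) = I*√153069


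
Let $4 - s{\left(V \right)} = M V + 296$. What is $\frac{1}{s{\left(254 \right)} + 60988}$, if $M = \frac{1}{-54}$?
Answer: $\frac{27}{1638919} \approx 1.6474 \cdot 10^{-5}$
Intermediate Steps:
$M = - \frac{1}{54} \approx -0.018519$
$s{\left(V \right)} = -292 + \frac{V}{54}$ ($s{\left(V \right)} = 4 - \left(- \frac{V}{54} + 296\right) = 4 - \left(296 - \frac{V}{54}\right) = 4 + \left(-296 + \frac{V}{54}\right) = -292 + \frac{V}{54}$)
$\frac{1}{s{\left(254 \right)} + 60988} = \frac{1}{\left(-292 + \frac{1}{54} \cdot 254\right) + 60988} = \frac{1}{\left(-292 + \frac{127}{27}\right) + 60988} = \frac{1}{- \frac{7757}{27} + 60988} = \frac{1}{\frac{1638919}{27}} = \frac{27}{1638919}$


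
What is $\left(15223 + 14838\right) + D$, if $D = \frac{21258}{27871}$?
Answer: $\frac{837851389}{27871} \approx 30062.0$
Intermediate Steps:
$D = \frac{21258}{27871}$ ($D = 21258 \cdot \frac{1}{27871} = \frac{21258}{27871} \approx 0.76273$)
$\left(15223 + 14838\right) + D = \left(15223 + 14838\right) + \frac{21258}{27871} = 30061 + \frac{21258}{27871} = \frac{837851389}{27871}$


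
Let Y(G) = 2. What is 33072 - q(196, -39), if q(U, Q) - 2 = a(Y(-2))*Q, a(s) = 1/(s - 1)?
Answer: 33109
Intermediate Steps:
a(s) = 1/(-1 + s)
q(U, Q) = 2 + Q (q(U, Q) = 2 + Q/(-1 + 2) = 2 + Q/1 = 2 + 1*Q = 2 + Q)
33072 - q(196, -39) = 33072 - (2 - 39) = 33072 - 1*(-37) = 33072 + 37 = 33109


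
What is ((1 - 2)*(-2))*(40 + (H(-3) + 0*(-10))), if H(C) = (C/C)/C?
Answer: 238/3 ≈ 79.333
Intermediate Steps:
H(C) = 1/C
((1 - 2)*(-2))*(40 + (H(-3) + 0*(-10))) = ((1 - 2)*(-2))*(40 + (1/(-3) + 0*(-10))) = (-1*(-2))*(40 + (-⅓ + 0)) = 2*(40 - ⅓) = 2*(119/3) = 238/3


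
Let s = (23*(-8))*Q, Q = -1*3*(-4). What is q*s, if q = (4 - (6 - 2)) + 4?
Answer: -8832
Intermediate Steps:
Q = 12 (Q = -3*(-4) = 12)
q = 4 (q = (4 - 1*4) + 4 = (4 - 4) + 4 = 0 + 4 = 4)
s = -2208 (s = (23*(-8))*12 = -184*12 = -2208)
q*s = 4*(-2208) = -8832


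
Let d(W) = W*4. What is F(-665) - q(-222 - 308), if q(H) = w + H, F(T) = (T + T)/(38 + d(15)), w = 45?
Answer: 3300/7 ≈ 471.43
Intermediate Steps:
d(W) = 4*W
F(T) = T/49 (F(T) = (T + T)/(38 + 4*15) = (2*T)/(38 + 60) = (2*T)/98 = (2*T)*(1/98) = T/49)
q(H) = 45 + H
F(-665) - q(-222 - 308) = (1/49)*(-665) - (45 + (-222 - 308)) = -95/7 - (45 - 530) = -95/7 - 1*(-485) = -95/7 + 485 = 3300/7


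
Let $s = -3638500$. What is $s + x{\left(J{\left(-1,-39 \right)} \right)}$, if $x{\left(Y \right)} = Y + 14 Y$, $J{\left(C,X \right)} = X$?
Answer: $-3639085$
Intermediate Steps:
$x{\left(Y \right)} = 15 Y$
$s + x{\left(J{\left(-1,-39 \right)} \right)} = -3638500 + 15 \left(-39\right) = -3638500 - 585 = -3639085$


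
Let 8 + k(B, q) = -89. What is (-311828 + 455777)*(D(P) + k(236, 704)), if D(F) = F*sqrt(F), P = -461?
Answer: -13963053 - 66360489*I*sqrt(461) ≈ -1.3963e+7 - 1.4248e+9*I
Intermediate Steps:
k(B, q) = -97 (k(B, q) = -8 - 89 = -97)
D(F) = F**(3/2)
(-311828 + 455777)*(D(P) + k(236, 704)) = (-311828 + 455777)*((-461)**(3/2) - 97) = 143949*(-461*I*sqrt(461) - 97) = 143949*(-97 - 461*I*sqrt(461)) = -13963053 - 66360489*I*sqrt(461)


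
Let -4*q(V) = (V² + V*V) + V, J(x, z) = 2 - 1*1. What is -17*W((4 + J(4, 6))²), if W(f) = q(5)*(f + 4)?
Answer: 27115/4 ≈ 6778.8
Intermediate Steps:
J(x, z) = 1 (J(x, z) = 2 - 1 = 1)
q(V) = -V²/2 - V/4 (q(V) = -((V² + V*V) + V)/4 = -((V² + V²) + V)/4 = -(2*V² + V)/4 = -(V + 2*V²)/4 = -V²/2 - V/4)
W(f) = -55 - 55*f/4 (W(f) = (-¼*5*(1 + 2*5))*(f + 4) = (-¼*5*(1 + 10))*(4 + f) = (-¼*5*11)*(4 + f) = -55*(4 + f)/4 = -55 - 55*f/4)
-17*W((4 + J(4, 6))²) = -17*(-55 - 55*(4 + 1)²/4) = -17*(-55 - 55/4*5²) = -17*(-55 - 55/4*25) = -17*(-55 - 1375/4) = -17*(-1595/4) = 27115/4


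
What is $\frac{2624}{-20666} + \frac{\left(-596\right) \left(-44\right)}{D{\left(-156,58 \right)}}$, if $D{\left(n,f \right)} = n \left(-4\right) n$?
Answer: $- \frac{24917995}{62865972} \approx -0.39637$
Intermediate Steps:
$D{\left(n,f \right)} = - 4 n^{2}$ ($D{\left(n,f \right)} = - 4 n n = - 4 n^{2}$)
$\frac{2624}{-20666} + \frac{\left(-596\right) \left(-44\right)}{D{\left(-156,58 \right)}} = \frac{2624}{-20666} + \frac{\left(-596\right) \left(-44\right)}{\left(-4\right) \left(-156\right)^{2}} = 2624 \left(- \frac{1}{20666}\right) + \frac{26224}{\left(-4\right) 24336} = - \frac{1312}{10333} + \frac{26224}{-97344} = - \frac{1312}{10333} + 26224 \left(- \frac{1}{97344}\right) = - \frac{1312}{10333} - \frac{1639}{6084} = - \frac{24917995}{62865972}$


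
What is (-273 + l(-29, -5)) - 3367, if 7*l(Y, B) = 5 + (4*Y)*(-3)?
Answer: -25127/7 ≈ -3589.6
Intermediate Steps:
l(Y, B) = 5/7 - 12*Y/7 (l(Y, B) = (5 + (4*Y)*(-3))/7 = (5 - 12*Y)/7 = 5/7 - 12*Y/7)
(-273 + l(-29, -5)) - 3367 = (-273 + (5/7 - 12/7*(-29))) - 3367 = (-273 + (5/7 + 348/7)) - 3367 = (-273 + 353/7) - 3367 = -1558/7 - 3367 = -25127/7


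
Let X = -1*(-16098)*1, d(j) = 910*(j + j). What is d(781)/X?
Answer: 710710/8049 ≈ 88.298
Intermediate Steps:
d(j) = 1820*j (d(j) = 910*(2*j) = 1820*j)
X = 16098 (X = 16098*1 = 16098)
d(781)/X = (1820*781)/16098 = 1421420*(1/16098) = 710710/8049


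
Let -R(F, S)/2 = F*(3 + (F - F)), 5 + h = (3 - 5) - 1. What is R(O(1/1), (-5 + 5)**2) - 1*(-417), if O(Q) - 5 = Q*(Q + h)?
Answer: 429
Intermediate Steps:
h = -8 (h = -5 + ((3 - 5) - 1) = -5 + (-2 - 1) = -5 - 3 = -8)
O(Q) = 5 + Q*(-8 + Q) (O(Q) = 5 + Q*(Q - 8) = 5 + Q*(-8 + Q))
R(F, S) = -6*F (R(F, S) = -2*F*(3 + (F - F)) = -2*F*(3 + 0) = -2*F*3 = -6*F)
R(O(1/1), (-5 + 5)**2) - 1*(-417) = -6*(5 + (1/1)**2 - 8/1) - 1*(-417) = -6*(5 + (1*1)**2 - 8) + 417 = -6*(5 + 1**2 - 8*1) + 417 = -6*(5 + 1 - 8) + 417 = -6*(-2) + 417 = 12 + 417 = 429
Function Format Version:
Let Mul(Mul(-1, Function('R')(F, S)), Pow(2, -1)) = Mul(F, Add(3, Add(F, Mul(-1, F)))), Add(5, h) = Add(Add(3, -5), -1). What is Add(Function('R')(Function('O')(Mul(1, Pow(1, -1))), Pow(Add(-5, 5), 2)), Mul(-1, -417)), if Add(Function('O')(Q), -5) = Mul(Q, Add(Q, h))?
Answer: 429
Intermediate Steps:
h = -8 (h = Add(-5, Add(Add(3, -5), -1)) = Add(-5, Add(-2, -1)) = Add(-5, -3) = -8)
Function('O')(Q) = Add(5, Mul(Q, Add(-8, Q))) (Function('O')(Q) = Add(5, Mul(Q, Add(Q, -8))) = Add(5, Mul(Q, Add(-8, Q))))
Function('R')(F, S) = Mul(-6, F) (Function('R')(F, S) = Mul(-2, Mul(F, Add(3, Add(F, Mul(-1, F))))) = Mul(-2, Mul(F, Add(3, 0))) = Mul(-2, Mul(F, 3)) = Mul(-2, Mul(3, F)) = Mul(-6, F))
Add(Function('R')(Function('O')(Mul(1, Pow(1, -1))), Pow(Add(-5, 5), 2)), Mul(-1, -417)) = Add(Mul(-6, Add(5, Pow(Mul(1, Pow(1, -1)), 2), Mul(-8, Mul(1, Pow(1, -1))))), Mul(-1, -417)) = Add(Mul(-6, Add(5, Pow(Mul(1, 1), 2), Mul(-8, Mul(1, 1)))), 417) = Add(Mul(-6, Add(5, Pow(1, 2), Mul(-8, 1))), 417) = Add(Mul(-6, Add(5, 1, -8)), 417) = Add(Mul(-6, -2), 417) = Add(12, 417) = 429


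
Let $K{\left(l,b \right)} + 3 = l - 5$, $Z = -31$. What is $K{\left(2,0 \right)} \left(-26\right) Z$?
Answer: $-4836$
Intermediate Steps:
$K{\left(l,b \right)} = -8 + l$ ($K{\left(l,b \right)} = -3 + \left(l - 5\right) = -3 + \left(-5 + l\right) = -8 + l$)
$K{\left(2,0 \right)} \left(-26\right) Z = \left(-8 + 2\right) \left(-26\right) \left(-31\right) = \left(-6\right) \left(-26\right) \left(-31\right) = 156 \left(-31\right) = -4836$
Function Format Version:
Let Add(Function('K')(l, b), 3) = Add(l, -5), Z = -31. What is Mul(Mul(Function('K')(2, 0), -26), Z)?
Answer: -4836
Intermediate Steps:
Function('K')(l, b) = Add(-8, l) (Function('K')(l, b) = Add(-3, Add(l, -5)) = Add(-3, Add(-5, l)) = Add(-8, l))
Mul(Mul(Function('K')(2, 0), -26), Z) = Mul(Mul(Add(-8, 2), -26), -31) = Mul(Mul(-6, -26), -31) = Mul(156, -31) = -4836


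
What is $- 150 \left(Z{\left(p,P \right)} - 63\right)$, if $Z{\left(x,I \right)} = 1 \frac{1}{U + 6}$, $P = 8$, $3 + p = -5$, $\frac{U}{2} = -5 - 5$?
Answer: $\frac{66225}{7} \approx 9460.7$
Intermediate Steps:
$U = -20$ ($U = 2 \left(-5 - 5\right) = 2 \left(-10\right) = -20$)
$p = -8$ ($p = -3 - 5 = -8$)
$Z{\left(x,I \right)} = - \frac{1}{14}$ ($Z{\left(x,I \right)} = 1 \frac{1}{-20 + 6} = 1 \frac{1}{-14} = 1 \left(- \frac{1}{14}\right) = - \frac{1}{14}$)
$- 150 \left(Z{\left(p,P \right)} - 63\right) = - 150 \left(- \frac{1}{14} - 63\right) = \left(-150\right) \left(- \frac{883}{14}\right) = \frac{66225}{7}$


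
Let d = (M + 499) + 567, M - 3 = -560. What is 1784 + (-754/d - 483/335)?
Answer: 303700323/170515 ≈ 1781.1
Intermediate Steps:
M = -557 (M = 3 - 560 = -557)
d = 509 (d = (-557 + 499) + 567 = -58 + 567 = 509)
1784 + (-754/d - 483/335) = 1784 + (-754/509 - 483/335) = 1784 - 498437/170515 = 303700323/170515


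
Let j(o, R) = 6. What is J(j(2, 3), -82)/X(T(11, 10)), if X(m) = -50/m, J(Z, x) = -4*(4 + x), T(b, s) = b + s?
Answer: -3276/25 ≈ -131.04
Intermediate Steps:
J(Z, x) = -16 - 4*x
J(j(2, 3), -82)/X(T(11, 10)) = (-16 - 4*(-82))/((-50/(11 + 10))) = (-16 + 328)/((-50/21)) = 312/((-50*1/21)) = 312/(-50/21) = 312*(-21/50) = -3276/25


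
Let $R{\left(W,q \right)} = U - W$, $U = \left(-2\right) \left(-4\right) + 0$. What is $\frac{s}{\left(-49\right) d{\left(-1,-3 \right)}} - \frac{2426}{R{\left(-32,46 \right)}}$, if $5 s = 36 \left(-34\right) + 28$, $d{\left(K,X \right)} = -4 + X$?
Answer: $- \frac{420843}{6860} \approx -61.347$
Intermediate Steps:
$U = 8$ ($U = 8 + 0 = 8$)
$s = - \frac{1196}{5}$ ($s = \frac{36 \left(-34\right) + 28}{5} = \frac{-1224 + 28}{5} = \frac{1}{5} \left(-1196\right) = - \frac{1196}{5} \approx -239.2$)
$R{\left(W,q \right)} = 8 - W$
$\frac{s}{\left(-49\right) d{\left(-1,-3 \right)}} - \frac{2426}{R{\left(-32,46 \right)}} = - \frac{1196}{5 \left(- 49 \left(-4 - 3\right)\right)} - \frac{2426}{8 - -32} = - \frac{1196}{5 \left(\left(-49\right) \left(-7\right)\right)} - \frac{2426}{8 + 32} = - \frac{1196}{5 \cdot 343} - \frac{2426}{40} = \left(- \frac{1196}{5}\right) \frac{1}{343} - \frac{1213}{20} = - \frac{1196}{1715} - \frac{1213}{20} = - \frac{420843}{6860}$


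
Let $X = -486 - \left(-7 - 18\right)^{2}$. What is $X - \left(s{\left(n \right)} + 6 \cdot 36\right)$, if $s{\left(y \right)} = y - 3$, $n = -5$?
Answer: $-1319$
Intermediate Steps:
$s{\left(y \right)} = -3 + y$
$X = -1111$ ($X = -486 - \left(-25\right)^{2} = -486 - 625 = -1111$)
$X - \left(s{\left(n \right)} + 6 \cdot 36\right) = -1111 - \left(\left(-3 - 5\right) + 6 \cdot 36\right) = -1111 - \left(-8 + 216\right) = -1111 - 208 = -1319$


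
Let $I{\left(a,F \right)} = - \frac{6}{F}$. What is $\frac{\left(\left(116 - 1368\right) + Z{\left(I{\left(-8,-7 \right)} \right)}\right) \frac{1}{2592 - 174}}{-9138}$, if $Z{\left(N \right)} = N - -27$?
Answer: $\frac{8569}{154669788} \approx 5.5402 \cdot 10^{-5}$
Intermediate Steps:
$Z{\left(N \right)} = 27 + N$ ($Z{\left(N \right)} = N + 27 = 27 + N$)
$\frac{\left(\left(116 - 1368\right) + Z{\left(I{\left(-8,-7 \right)} \right)}\right) \frac{1}{2592 - 174}}{-9138} = \frac{\left(\left(116 - 1368\right) + \left(27 - \frac{6}{-7}\right)\right) \frac{1}{2592 - 174}}{-9138} = \frac{\left(116 - 1368\right) + \left(27 - - \frac{6}{7}\right)}{2418} \left(- \frac{1}{9138}\right) = \left(-1252 + \left(27 + \frac{6}{7}\right)\right) \frac{1}{2418} \left(- \frac{1}{9138}\right) = \left(-1252 + \frac{195}{7}\right) \frac{1}{2418} \left(- \frac{1}{9138}\right) = \left(- \frac{8569}{7}\right) \frac{1}{2418} \left(- \frac{1}{9138}\right) = \left(- \frac{8569}{16926}\right) \left(- \frac{1}{9138}\right) = \frac{8569}{154669788}$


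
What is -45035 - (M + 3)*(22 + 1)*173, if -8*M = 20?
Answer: -94049/2 ≈ -47025.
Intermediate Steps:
M = -5/2 (M = -⅛*20 = -5/2 ≈ -2.5000)
-45035 - (M + 3)*(22 + 1)*173 = -45035 - (-5/2 + 3)*(22 + 1)*173 = -45035 - (½)*23*173 = -45035 - 23*173/2 = -45035 - 1*3979/2 = -45035 - 3979/2 = -94049/2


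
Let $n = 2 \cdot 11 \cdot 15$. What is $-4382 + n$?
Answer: $-4052$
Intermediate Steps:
$n = 330$ ($n = 22 \cdot 15 = 330$)
$-4382 + n = -4382 + 330 = -4052$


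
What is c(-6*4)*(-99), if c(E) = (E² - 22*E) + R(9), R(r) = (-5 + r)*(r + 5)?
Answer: -114840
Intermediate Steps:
R(r) = (-5 + r)*(5 + r)
c(E) = 56 + E² - 22*E (c(E) = (E² - 22*E) + (-25 + 9²) = (E² - 22*E) + (-25 + 81) = (E² - 22*E) + 56 = 56 + E² - 22*E)
c(-6*4)*(-99) = (56 + (-6*4)² - (-132)*4)*(-99) = (56 + (-24)² - 22*(-24))*(-99) = (56 + 576 + 528)*(-99) = 1160*(-99) = -114840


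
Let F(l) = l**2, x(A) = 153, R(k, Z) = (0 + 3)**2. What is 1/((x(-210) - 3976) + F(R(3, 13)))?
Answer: -1/3742 ≈ -0.00026724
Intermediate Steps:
R(k, Z) = 9 (R(k, Z) = 3**2 = 9)
1/((x(-210) - 3976) + F(R(3, 13))) = 1/((153 - 3976) + 9**2) = 1/(-3823 + 81) = 1/(-3742) = -1/3742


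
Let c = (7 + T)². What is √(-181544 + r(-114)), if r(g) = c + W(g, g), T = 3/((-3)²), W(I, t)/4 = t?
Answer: 2*I*√409379/3 ≈ 426.55*I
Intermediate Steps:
W(I, t) = 4*t
T = ⅓ (T = 3/9 = 3*(⅑) = ⅓ ≈ 0.33333)
c = 484/9 (c = (7 + ⅓)² = (22/3)² = 484/9 ≈ 53.778)
r(g) = 484/9 + 4*g
√(-181544 + r(-114)) = √(-181544 + (484/9 + 4*(-114))) = √(-181544 + (484/9 - 456)) = √(-181544 - 3620/9) = √(-1637516/9) = 2*I*√409379/3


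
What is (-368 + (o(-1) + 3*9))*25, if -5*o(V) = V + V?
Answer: -8515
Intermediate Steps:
o(V) = -2*V/5 (o(V) = -(V + V)/5 = -2*V/5)
(-368 + (o(-1) + 3*9))*25 = (-368 + (-⅖*(-1) + 3*9))*25 = (-368 + (⅖ + 27))*25 = (-368 + 137/5)*25 = -1703/5*25 = -8515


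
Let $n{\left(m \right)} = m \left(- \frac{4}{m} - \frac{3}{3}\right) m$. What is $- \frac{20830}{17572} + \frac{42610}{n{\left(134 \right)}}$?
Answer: $- \frac{3081335}{882993} \approx -3.4896$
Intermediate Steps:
$n{\left(m \right)} = m^{2} \left(-1 - \frac{4}{m}\right)$ ($n{\left(m \right)} = m \left(- \frac{4}{m} - 1\right) m = m \left(-1 - \frac{4}{m}\right) m = m^{2} \left(-1 - \frac{4}{m}\right)$)
$- \frac{20830}{17572} + \frac{42610}{n{\left(134 \right)}} = - \frac{20830}{17572} + \frac{42610}{\left(-1\right) 134 \left(4 + 134\right)} = \left(-20830\right) \frac{1}{17572} + \frac{42610}{\left(-1\right) 134 \cdot 138} = - \frac{10415}{8786} + \frac{42610}{-18492} = - \frac{10415}{8786} + 42610 \left(- \frac{1}{18492}\right) = - \frac{10415}{8786} - \frac{21305}{9246} = - \frac{3081335}{882993}$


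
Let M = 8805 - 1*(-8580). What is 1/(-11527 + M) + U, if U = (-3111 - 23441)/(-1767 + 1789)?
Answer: -77770797/64438 ≈ -1206.9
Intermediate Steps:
M = 17385 (M = 8805 + 8580 = 17385)
U = -13276/11 (U = -26552/22 = -26552*1/22 = -13276/11 ≈ -1206.9)
1/(-11527 + M) + U = 1/(-11527 + 17385) - 13276/11 = 1/5858 - 13276/11 = -77770797/64438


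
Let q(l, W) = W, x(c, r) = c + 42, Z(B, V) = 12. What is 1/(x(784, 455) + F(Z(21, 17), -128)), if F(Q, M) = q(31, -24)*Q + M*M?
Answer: 1/16922 ≈ 5.9095e-5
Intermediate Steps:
x(c, r) = 42 + c
F(Q, M) = M² - 24*Q (F(Q, M) = -24*Q + M*M = -24*Q + M² = M² - 24*Q)
1/(x(784, 455) + F(Z(21, 17), -128)) = 1/((42 + 784) + ((-128)² - 24*12)) = 1/(826 + (16384 - 288)) = 1/(826 + 16096) = 1/16922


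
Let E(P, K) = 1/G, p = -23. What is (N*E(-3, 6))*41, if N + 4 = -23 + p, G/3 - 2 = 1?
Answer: -2050/9 ≈ -227.78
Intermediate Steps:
G = 9 (G = 6 + 3*1 = 6 + 3 = 9)
N = -50 (N = -4 + (-23 - 23) = -4 - 46 = -50)
E(P, K) = ⅑ (E(P, K) = 1/9 = ⅑)
(N*E(-3, 6))*41 = -50*⅑*41 = -50/9*41 = -2050/9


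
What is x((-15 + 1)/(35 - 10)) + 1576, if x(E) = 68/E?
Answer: 10182/7 ≈ 1454.6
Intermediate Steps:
x((-15 + 1)/(35 - 10)) + 1576 = 68/(((-15 + 1)/(35 - 10))) + 1576 = 68/((-14/25)) + 1576 = 68/((-14*1/25)) + 1576 = 68/(-14/25) + 1576 = 68*(-25/14) + 1576 = -850/7 + 1576 = 10182/7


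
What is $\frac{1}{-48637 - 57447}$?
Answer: $- \frac{1}{106084} \approx -9.4265 \cdot 10^{-6}$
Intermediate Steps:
$\frac{1}{-48637 - 57447} = \frac{1}{-106084} = - \frac{1}{106084}$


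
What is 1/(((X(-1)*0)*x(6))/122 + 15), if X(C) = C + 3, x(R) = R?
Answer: 1/15 ≈ 0.066667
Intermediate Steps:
X(C) = 3 + C
1/(((X(-1)*0)*x(6))/122 + 15) = 1/((((3 - 1)*0)*6)/122 + 15) = 1/(((2*0)*6)*(1/122) + 15) = 1/((0*6)*(1/122) + 15) = 1/(0*(1/122) + 15) = 1/(0 + 15) = 1/15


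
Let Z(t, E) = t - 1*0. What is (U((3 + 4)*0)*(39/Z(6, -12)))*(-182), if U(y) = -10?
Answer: 11830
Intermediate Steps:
Z(t, E) = t (Z(t, E) = t + 0 = t)
(U((3 + 4)*0)*(39/Z(6, -12)))*(-182) = -390/6*(-182) = -10*13/2*(-182) = -65*(-182) = 11830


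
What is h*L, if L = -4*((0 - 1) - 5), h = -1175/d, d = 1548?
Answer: -2350/129 ≈ -18.217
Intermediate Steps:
h = -1175/1548 ≈ -0.75904
L = 24 (L = -4*(-1 - 5) = -4*(-6) = 24)
h*L = -1175/1548*24 = -2350/129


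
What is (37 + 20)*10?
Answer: 570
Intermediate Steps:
(37 + 20)*10 = 57*10 = 570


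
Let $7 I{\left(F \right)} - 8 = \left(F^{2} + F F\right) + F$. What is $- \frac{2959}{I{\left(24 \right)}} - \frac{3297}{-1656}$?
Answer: $- \frac{1266545}{81696} \approx -15.503$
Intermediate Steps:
$I{\left(F \right)} = \frac{8}{7} + \frac{F}{7} + \frac{2 F^{2}}{7}$ ($I{\left(F \right)} = \frac{8}{7} + \frac{\left(F^{2} + F F\right) + F}{7} = \frac{8}{7} + \frac{\left(F^{2} + F^{2}\right) + F}{7} = \frac{8}{7} + \frac{2 F^{2} + F}{7} = \frac{8}{7} + \frac{F + 2 F^{2}}{7} = \frac{8}{7} + \left(\frac{F}{7} + \frac{2 F^{2}}{7}\right) = \frac{8}{7} + \frac{F}{7} + \frac{2 F^{2}}{7}$)
$- \frac{2959}{I{\left(24 \right)}} - \frac{3297}{-1656} = - \frac{2959}{\frac{8}{7} + \frac{1}{7} \cdot 24 + \frac{2 \cdot 24^{2}}{7}} - \frac{3297}{-1656} = - \frac{2959}{\frac{8}{7} + \frac{24}{7} + \frac{2}{7} \cdot 576} - - \frac{1099}{552} = - \frac{2959}{\frac{8}{7} + \frac{24}{7} + \frac{1152}{7}} + \frac{1099}{552} = - \frac{2959}{\frac{1184}{7}} + \frac{1099}{552} = \left(-2959\right) \frac{7}{1184} + \frac{1099}{552} = - \frac{20713}{1184} + \frac{1099}{552} = - \frac{1266545}{81696}$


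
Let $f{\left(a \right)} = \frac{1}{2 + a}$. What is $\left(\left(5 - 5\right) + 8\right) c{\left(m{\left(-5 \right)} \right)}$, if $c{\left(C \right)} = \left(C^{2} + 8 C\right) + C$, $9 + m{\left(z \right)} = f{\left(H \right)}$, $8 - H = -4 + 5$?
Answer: $- \frac{640}{81} \approx -7.9012$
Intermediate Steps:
$H = 7$ ($H = 8 - \left(-4 + 5\right) = 8 - 1 = 7$)
$m{\left(z \right)} = - \frac{80}{9}$ ($m{\left(z \right)} = -9 + \frac{1}{2 + 7} = -9 + \frac{1}{9} = - \frac{80}{9}$)
$c{\left(C \right)} = C^{2} + 9 C$
$\left(\left(5 - 5\right) + 8\right) c{\left(m{\left(-5 \right)} \right)} = \left(\left(5 - 5\right) + 8\right) \left(- \frac{80 \left(9 - \frac{80}{9}\right)}{9}\right) = \left(\left(5 - 5\right) + 8\right) \left(\left(- \frac{80}{9}\right) \frac{1}{9}\right) = \left(0 + 8\right) \left(- \frac{80}{81}\right) = 8 \left(- \frac{80}{81}\right) = - \frac{640}{81}$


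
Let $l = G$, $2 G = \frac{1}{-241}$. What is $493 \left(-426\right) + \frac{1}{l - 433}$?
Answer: $- \frac{43832227208}{208707} \approx -2.1002 \cdot 10^{5}$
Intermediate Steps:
$G = - \frac{1}{482}$ ($G = \frac{1}{2 \left(-241\right)} = \frac{1}{2} \left(- \frac{1}{241}\right) = - \frac{1}{482} \approx -0.0020747$)
$l = - \frac{1}{482} \approx -0.0020747$
$493 \left(-426\right) + \frac{1}{l - 433} = 493 \left(-426\right) + \frac{1}{- \frac{1}{482} - 433} = -210018 + \frac{1}{- \frac{208707}{482}} = -210018 - \frac{482}{208707} = - \frac{43832227208}{208707}$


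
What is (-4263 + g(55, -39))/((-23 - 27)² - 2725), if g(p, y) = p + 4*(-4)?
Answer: 1408/75 ≈ 18.773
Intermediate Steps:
g(p, y) = -16 + p (g(p, y) = p - 16 = -16 + p)
(-4263 + g(55, -39))/((-23 - 27)² - 2725) = (-4263 + (-16 + 55))/((-23 - 27)² - 2725) = (-4263 + 39)/((-50)² - 2725) = -4224/(2500 - 2725) = -4224/(-225) = -4224*(-1/225) = 1408/75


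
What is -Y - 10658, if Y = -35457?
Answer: 24799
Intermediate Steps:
-Y - 10658 = -1*(-35457) - 10658 = 35457 - 10658 = 24799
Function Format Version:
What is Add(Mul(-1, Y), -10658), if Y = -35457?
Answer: 24799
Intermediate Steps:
Add(Mul(-1, Y), -10658) = Add(Mul(-1, -35457), -10658) = Add(35457, -10658) = 24799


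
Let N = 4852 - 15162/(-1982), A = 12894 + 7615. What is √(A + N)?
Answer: 14*√127112597/991 ≈ 159.28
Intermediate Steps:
A = 20509
N = 4815913/991 (N = 4852 - 15162*(-1/1982) = 4852 + 7581/991 = 4815913/991 ≈ 4859.6)
√(A + N) = √(20509 + 4815913/991) = √(25140332/991) = 14*√127112597/991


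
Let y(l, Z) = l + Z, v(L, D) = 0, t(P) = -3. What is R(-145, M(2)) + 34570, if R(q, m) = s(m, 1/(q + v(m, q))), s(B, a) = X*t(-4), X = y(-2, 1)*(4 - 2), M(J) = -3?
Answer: 34576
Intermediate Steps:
y(l, Z) = Z + l
X = -2 (X = (1 - 2)*(4 - 2) = -1*2 = -2)
s(B, a) = 6 (s(B, a) = -2*(-3) = 6)
R(q, m) = 6
R(-145, M(2)) + 34570 = 6 + 34570 = 34576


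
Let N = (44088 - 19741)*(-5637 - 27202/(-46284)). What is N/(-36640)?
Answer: 15644189197/4176960 ≈ 3745.4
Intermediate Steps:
N = -15644189197/114 (N = 24347*(-5637 - 27202*(-1/46284)) = 24347*(-5637 + 67/114) = 24347*(-642551/114) = -15644189197/114 ≈ -1.3723e+8)
N/(-36640) = -15644189197/114/(-36640) = -15644189197/114*(-1/36640) = 15644189197/4176960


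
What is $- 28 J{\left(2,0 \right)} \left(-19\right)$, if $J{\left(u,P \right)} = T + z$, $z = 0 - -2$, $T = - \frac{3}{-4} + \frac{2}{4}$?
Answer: $1729$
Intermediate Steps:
$T = \frac{5}{4}$ ($T = \left(-3\right) \left(- \frac{1}{4}\right) + 2 \cdot \frac{1}{4} = \frac{3}{4} + \frac{1}{2} = \frac{5}{4} \approx 1.25$)
$z = 2$ ($z = 0 + 2 = 2$)
$J{\left(u,P \right)} = \frac{13}{4}$ ($J{\left(u,P \right)} = \frac{5}{4} + 2 = \frac{13}{4}$)
$- 28 J{\left(2,0 \right)} \left(-19\right) = \left(-28\right) \frac{13}{4} \left(-19\right) = \left(-91\right) \left(-19\right) = 1729$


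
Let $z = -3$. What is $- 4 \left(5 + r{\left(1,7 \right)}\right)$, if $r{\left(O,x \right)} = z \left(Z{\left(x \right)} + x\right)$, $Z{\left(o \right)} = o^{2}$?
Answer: $652$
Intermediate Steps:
$r{\left(O,x \right)} = - 3 x - 3 x^{2}$ ($r{\left(O,x \right)} = - 3 \left(x^{2} + x\right) = - 3 \left(x + x^{2}\right) = - 3 x - 3 x^{2}$)
$- 4 \left(5 + r{\left(1,7 \right)}\right) = - 4 \left(5 + 3 \cdot 7 \left(-1 - 7\right)\right) = - 4 \left(5 + 3 \cdot 7 \left(-8\right)\right) = - 4 \left(5 - 168\right) = \left(-4\right) \left(-163\right) = 652$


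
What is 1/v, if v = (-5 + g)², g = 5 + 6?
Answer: 1/36 ≈ 0.027778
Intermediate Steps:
g = 11
v = 36 (v = (-5 + 11)² = 6² = 36)
1/v = 1/36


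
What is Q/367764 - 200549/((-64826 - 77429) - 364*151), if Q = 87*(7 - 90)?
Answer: 24110194679/24176682772 ≈ 0.99725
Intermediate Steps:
Q = -7221 (Q = 87*(-83) = -7221)
Q/367764 - 200549/((-64826 - 77429) - 364*151) = -7221/367764 - 200549/((-64826 - 77429) - 364*151) = -7221*1/367764 - 200549/(-142255 - 54964) = -2407/122588 - 200549/(-197219) = -2407/122588 - 200549*(-1/197219) = -2407/122588 + 200549/197219 = 24110194679/24176682772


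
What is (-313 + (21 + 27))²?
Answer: 70225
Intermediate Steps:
(-313 + (21 + 27))² = (-313 + 48)² = (-265)² = 70225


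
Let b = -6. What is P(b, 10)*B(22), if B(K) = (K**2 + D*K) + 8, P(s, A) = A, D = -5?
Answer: 3820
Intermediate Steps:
B(K) = 8 + K**2 - 5*K (B(K) = (K**2 - 5*K) + 8 = 8 + K**2 - 5*K)
P(b, 10)*B(22) = 10*(8 + 22**2 - 5*22) = 10*(8 + 484 - 110) = 10*382 = 3820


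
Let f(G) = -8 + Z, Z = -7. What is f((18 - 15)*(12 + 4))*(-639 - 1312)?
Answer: 29265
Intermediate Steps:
f(G) = -15 (f(G) = -8 - 7 = -15)
f((18 - 15)*(12 + 4))*(-639 - 1312) = -15*(-639 - 1312) = -15*(-1951) = 29265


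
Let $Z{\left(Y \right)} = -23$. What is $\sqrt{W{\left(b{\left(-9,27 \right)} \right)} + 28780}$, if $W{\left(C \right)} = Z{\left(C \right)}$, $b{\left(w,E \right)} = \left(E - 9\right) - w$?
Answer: $\sqrt{28757} \approx 169.58$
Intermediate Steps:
$b{\left(w,E \right)} = -9 + E - w$ ($b{\left(w,E \right)} = \left(-9 + E\right) - w = -9 + E - w$)
$W{\left(C \right)} = -23$
$\sqrt{W{\left(b{\left(-9,27 \right)} \right)} + 28780} = \sqrt{-23 + 28780} = \sqrt{28757}$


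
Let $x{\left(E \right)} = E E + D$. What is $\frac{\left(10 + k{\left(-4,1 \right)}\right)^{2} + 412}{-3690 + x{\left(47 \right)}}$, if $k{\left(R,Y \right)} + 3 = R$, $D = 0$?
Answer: $- \frac{421}{1481} \approx -0.28427$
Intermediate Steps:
$k{\left(R,Y \right)} = -3 + R$
$x{\left(E \right)} = E^{2}$ ($x{\left(E \right)} = E E + 0 = E^{2} + 0 = E^{2}$)
$\frac{\left(10 + k{\left(-4,1 \right)}\right)^{2} + 412}{-3690 + x{\left(47 \right)}} = \frac{\left(10 - 7\right)^{2} + 412}{-3690 + 47^{2}} = \frac{\left(10 - 7\right)^{2} + 412}{-3690 + 2209} = \frac{3^{2} + 412}{-1481} = \left(9 + 412\right) \left(- \frac{1}{1481}\right) = 421 \left(- \frac{1}{1481}\right) = - \frac{421}{1481}$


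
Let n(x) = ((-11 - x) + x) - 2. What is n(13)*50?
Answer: -650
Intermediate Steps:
n(x) = -13 (n(x) = -11 - 2 = -13)
n(13)*50 = -13*50 = -650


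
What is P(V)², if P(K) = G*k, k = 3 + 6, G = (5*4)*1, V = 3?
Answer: 32400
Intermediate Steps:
G = 20 (G = 20*1 = 20)
k = 9
P(K) = 180 (P(K) = 20*9 = 180)
P(V)² = 180² = 32400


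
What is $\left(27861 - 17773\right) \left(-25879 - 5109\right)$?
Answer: $-312606944$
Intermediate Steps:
$\left(27861 - 17773\right) \left(-25879 - 5109\right) = 10088 \left(-25879 - 5109\right) = 10088 \left(-30988\right) = -312606944$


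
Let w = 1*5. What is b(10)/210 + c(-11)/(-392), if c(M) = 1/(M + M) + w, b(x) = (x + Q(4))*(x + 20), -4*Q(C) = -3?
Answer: 13135/8624 ≈ 1.5231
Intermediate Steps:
Q(C) = ¾ (Q(C) = -¼*(-3) = ¾)
b(x) = (20 + x)*(¾ + x) (b(x) = (x + ¾)*(x + 20) = (¾ + x)*(20 + x) = (20 + x)*(¾ + x))
w = 5
c(M) = 5 + 1/(2*M) (c(M) = 1/(M + M) + 5 = 1/(2*M) + 5 = 5 + 1/(2*M))
b(10)/210 + c(-11)/(-392) = (15 + 10² + (83/4)*10)/210 + (5 + (½)/(-11))/(-392) = (15 + 100 + 415/2)*(1/210) + (5 + (½)*(-1/11))*(-1/392) = (645/2)*(1/210) + (5 - 1/22)*(-1/392) = 43/28 + (109/22)*(-1/392) = 43/28 - 109/8624 = 13135/8624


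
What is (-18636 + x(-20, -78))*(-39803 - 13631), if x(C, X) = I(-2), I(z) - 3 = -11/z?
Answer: 995341835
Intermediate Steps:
I(z) = 3 - 11/z
x(C, X) = 17/2 (x(C, X) = 3 - 11/(-2) = 3 - 11*(-½) = 3 + 11/2 = 17/2)
(-18636 + x(-20, -78))*(-39803 - 13631) = (-18636 + 17/2)*(-39803 - 13631) = -37255/2*(-53434) = 995341835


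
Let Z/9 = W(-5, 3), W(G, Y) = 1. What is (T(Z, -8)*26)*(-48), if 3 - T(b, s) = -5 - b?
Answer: -21216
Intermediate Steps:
Z = 9 (Z = 9*1 = 9)
T(b, s) = 8 + b (T(b, s) = 3 - (-5 - b) = 3 + (5 + b) = 8 + b)
(T(Z, -8)*26)*(-48) = ((8 + 9)*26)*(-48) = (17*26)*(-48) = 442*(-48) = -21216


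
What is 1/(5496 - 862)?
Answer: 1/4634 ≈ 0.00021580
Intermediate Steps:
1/(5496 - 862) = 1/4634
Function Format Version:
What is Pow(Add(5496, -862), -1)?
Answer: Rational(1, 4634) ≈ 0.00021580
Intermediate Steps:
Pow(Add(5496, -862), -1) = Pow(4634, -1) = Rational(1, 4634)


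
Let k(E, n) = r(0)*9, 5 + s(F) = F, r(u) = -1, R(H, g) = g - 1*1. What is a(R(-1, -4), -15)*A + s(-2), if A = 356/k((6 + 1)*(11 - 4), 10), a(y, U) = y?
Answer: 1717/9 ≈ 190.78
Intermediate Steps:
R(H, g) = -1 + g (R(H, g) = g - 1 = -1 + g)
s(F) = -5 + F
k(E, n) = -9 (k(E, n) = -1*9 = -9)
A = -356/9 (A = 356/(-9) = 356*(-⅑) = -356/9 ≈ -39.556)
a(R(-1, -4), -15)*A + s(-2) = (-1 - 4)*(-356/9) + (-5 - 2) = -5*(-356/9) - 7 = 1780/9 - 7 = 1717/9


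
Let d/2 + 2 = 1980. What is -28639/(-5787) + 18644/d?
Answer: 55297178/5723343 ≈ 9.6617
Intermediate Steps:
d = 3956 (d = -4 + 2*1980 = -4 + 3960 = 3956)
-28639/(-5787) + 18644/d = -28639/(-5787) + 18644/3956 = -28639*(-1/5787) + 18644*(1/3956) = 28639/5787 + 4661/989 = 55297178/5723343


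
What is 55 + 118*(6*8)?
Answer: 5719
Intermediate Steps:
55 + 118*(6*8) = 55 + 118*48 = 55 + 5664 = 5719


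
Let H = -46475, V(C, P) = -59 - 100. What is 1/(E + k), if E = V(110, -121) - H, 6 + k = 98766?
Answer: 1/145076 ≈ 6.8929e-6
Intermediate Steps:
V(C, P) = -159
k = 98760 (k = -6 + 98766 = 98760)
E = 46316 (E = -159 - 1*(-46475) = -159 + 46475 = 46316)
1/(E + k) = 1/(46316 + 98760) = 1/145076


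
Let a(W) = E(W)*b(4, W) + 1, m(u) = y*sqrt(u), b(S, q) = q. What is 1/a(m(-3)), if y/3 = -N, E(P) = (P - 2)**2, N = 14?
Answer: -I/(-21169*I + 222096*sqrt(3)) ≈ 1.4262e-7 - 2.5917e-6*I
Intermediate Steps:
E(P) = (-2 + P)**2
y = -42 (y = 3*(-1*14) = 3*(-14) = -42)
m(u) = -42*sqrt(u)
a(W) = 1 + W*(-2 + W)**2 (a(W) = (-2 + W)**2*W + 1 = W*(-2 + W)**2 + 1 = 1 + W*(-2 + W)**2)
1/a(m(-3)) = 1/(1 + (-42*I*sqrt(3))*(-2 - 42*I*sqrt(3))**2) = 1/(1 - 42*I*sqrt(3)*(-2 - 42*I*sqrt(3))**2)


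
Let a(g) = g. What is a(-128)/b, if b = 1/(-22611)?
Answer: 2894208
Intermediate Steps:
b = -1/22611 ≈ -4.4226e-5
a(-128)/b = -128/(-1/22611) = -128*(-22611) = 2894208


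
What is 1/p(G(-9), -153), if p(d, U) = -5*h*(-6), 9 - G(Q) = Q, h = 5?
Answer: 1/150 ≈ 0.0066667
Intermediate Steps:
G(Q) = 9 - Q
p(d, U) = 150 (p(d, U) = -5*5*(-6) = -25*(-6) = 150)
1/p(G(-9), -153) = 1/150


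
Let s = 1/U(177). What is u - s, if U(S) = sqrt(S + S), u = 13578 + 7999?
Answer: 21577 - sqrt(354)/354 ≈ 21577.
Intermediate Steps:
u = 21577
U(S) = sqrt(2)*sqrt(S) (U(S) = sqrt(2*S) = sqrt(2)*sqrt(S))
s = sqrt(354)/354 (s = 1/(sqrt(2)*sqrt(177)) = 1/(sqrt(354)) = sqrt(354)/354 ≈ 0.053149)
u - s = 21577 - sqrt(354)/354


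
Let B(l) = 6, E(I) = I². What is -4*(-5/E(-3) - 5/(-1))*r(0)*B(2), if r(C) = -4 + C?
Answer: 1280/3 ≈ 426.67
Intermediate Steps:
-4*(-5/E(-3) - 5/(-1))*r(0)*B(2) = -4*(-5/((-3)²) - 5/(-1))*(-4 + 0)*6 = -4*(-5/9 - 5*(-1))*(-4)*6 = -4*(-5*⅑ + 5)*(-4)*6 = -4*(-5/9 + 5)*(-4)*6 = -4*(40/9)*(-4)*6 = -(-640)*6/9 = -4*(-320/3) = 1280/3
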